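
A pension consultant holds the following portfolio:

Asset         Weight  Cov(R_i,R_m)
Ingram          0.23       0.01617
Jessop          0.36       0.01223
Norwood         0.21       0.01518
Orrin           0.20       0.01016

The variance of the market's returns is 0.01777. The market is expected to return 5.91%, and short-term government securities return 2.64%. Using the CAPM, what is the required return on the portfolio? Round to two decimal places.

5.10%

β_Ingram = 0.01617 / 0.01777 = 0.9100
β_Jessop = 0.01223 / 0.01777 = 0.6882
β_Norwood = 0.01518 / 0.01777 = 0.8542
β_Orrin = 0.01016 / 0.01777 = 0.5718
β_P = Σ w_i β_i = 0.23×0.9100 + 0.36×0.6882 + 0.21×0.8542 + 0.20×0.5718 = 0.7508
MRP = 5.91% − 2.64% = 3.27%
E(R_P) = R_f + β_P × MRP = 2.64% + 0.7508 × 3.27% = 5.10%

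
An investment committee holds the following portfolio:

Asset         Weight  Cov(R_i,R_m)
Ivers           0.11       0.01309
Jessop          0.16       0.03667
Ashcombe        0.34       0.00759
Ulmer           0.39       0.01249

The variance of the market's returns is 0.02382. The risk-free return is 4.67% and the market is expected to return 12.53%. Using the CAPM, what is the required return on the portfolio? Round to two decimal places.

9.54%

β_Ivers = 0.01309 / 0.02382 = 0.5495
β_Jessop = 0.03667 / 0.02382 = 1.5395
β_Ashcombe = 0.00759 / 0.02382 = 0.3186
β_Ulmer = 0.01249 / 0.02382 = 0.5243
β_P = Σ w_i β_i = 0.11×0.5495 + 0.16×1.5395 + 0.34×0.3186 + 0.39×0.5243 = 0.6196
MRP = 12.53% − 4.67% = 7.86%
E(R_P) = R_f + β_P × MRP = 4.67% + 0.6196 × 7.86% = 9.54%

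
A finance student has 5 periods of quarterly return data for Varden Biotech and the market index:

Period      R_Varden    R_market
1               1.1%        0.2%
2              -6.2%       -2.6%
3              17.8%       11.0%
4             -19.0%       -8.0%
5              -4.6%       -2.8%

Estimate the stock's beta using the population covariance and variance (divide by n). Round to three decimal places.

Mean R_i = (1.1 − 6.2 + 17.8 − 19.0 − 4.6) / 5 = -2.1800%
Mean R_m = (0.2 − 2.6 + 11.0 − 8.0 − 2.8) / 5 = -0.4400%
Σ(R_i − R̄_i)(R_m − R̄_m) = 372.2240  ⇒  Cov = 372.2240 / 5 = 74.4448
Σ(R_m − R̄_m)² = 198.6720  ⇒  Var(R_m) = 198.6720 / 5 = 39.7344
β = Cov / Var(R_m) = 74.4448 / 39.7344 = 1.8736

1.874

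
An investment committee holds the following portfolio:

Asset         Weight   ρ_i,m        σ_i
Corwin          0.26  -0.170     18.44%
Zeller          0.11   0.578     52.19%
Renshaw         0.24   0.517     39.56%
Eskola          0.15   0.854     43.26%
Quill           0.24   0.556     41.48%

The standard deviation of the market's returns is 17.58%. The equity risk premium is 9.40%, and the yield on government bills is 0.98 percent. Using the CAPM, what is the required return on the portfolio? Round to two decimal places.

β_Corwin = -0.170 × 18.44% / 17.58% = -0.1783
β_Zeller = 0.578 × 52.19% / 17.58% = 1.7159
β_Renshaw = 0.517 × 39.56% / 17.58% = 1.1634
β_Eskola = 0.854 × 43.26% / 17.58% = 2.1015
β_Quill = 0.556 × 41.48% / 17.58% = 1.3119
β_P = Σ w_i β_i = 0.26×-0.1783 + 0.11×1.7159 + 0.24×1.1634 + 0.15×2.1015 + 0.24×1.3119 = 1.0517
E(R_P) = R_f + β_P × MRP = 0.98% + 1.0517 × 9.40% = 10.87%

10.87%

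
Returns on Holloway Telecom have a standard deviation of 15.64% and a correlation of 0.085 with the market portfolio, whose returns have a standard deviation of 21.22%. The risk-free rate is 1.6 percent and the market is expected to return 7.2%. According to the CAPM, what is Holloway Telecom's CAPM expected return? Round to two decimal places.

1.95%

β = ρ × σ_i / σ_m = 0.085 × 15.64% / 21.22% = 0.0626
MRP = 7.2% − 1.6% = 5.60%
E(R) = 1.6% + 0.0626 × 5.6% = 1.95%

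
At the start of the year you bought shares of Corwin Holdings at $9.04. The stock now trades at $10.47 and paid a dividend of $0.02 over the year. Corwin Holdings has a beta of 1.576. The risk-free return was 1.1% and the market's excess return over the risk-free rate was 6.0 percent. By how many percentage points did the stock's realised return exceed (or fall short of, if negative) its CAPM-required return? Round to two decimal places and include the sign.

Realised HPR = (P1 + D1 − P0) / P0 = (10.47 + 0.02 − 9.04) / 9.04 = 1.45 / 9.04 = 16.0398%
CAPM required = R_f + β·MRP = 1.1% + 1.576 × 6.0% = 10.5560%
α = realised − required = 16.0398% − 10.5560% = +5.48%

+5.48%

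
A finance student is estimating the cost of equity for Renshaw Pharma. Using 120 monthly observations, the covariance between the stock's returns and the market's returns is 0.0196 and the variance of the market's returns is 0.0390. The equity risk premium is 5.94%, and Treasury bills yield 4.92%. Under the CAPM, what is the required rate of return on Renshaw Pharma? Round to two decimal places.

β = Cov(R_i, R_m) / Var(R_m) = 0.0196 / 0.0390 = 0.5026
E(R) = R_f + β × MRP = 4.92% + 0.5026 × 5.94% = 7.91%

7.91%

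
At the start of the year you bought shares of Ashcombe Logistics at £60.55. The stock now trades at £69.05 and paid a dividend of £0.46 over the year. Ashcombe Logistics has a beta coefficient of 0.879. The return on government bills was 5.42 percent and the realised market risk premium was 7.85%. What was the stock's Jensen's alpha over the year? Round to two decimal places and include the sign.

+2.48%

Realised HPR = (P1 + D1 − P0) / P0 = (69.05 + 0.46 − 60.55) / 60.55 = 8.96 / 60.55 = 14.7977%
CAPM required = R_f + β·MRP = 5.42% + 0.879 × 7.85% = 12.32015%
α = realised − required = 14.7977% − 12.32015% = +2.48%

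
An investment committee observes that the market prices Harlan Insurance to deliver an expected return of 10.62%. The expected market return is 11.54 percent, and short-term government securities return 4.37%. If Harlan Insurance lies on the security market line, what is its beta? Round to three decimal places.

MRP = 11.54% − 4.37% = 7.17%
β = (E(R) − R_f) / MRP = (10.62% − 4.37%) / 7.17% = 6.25% / 7.17% = 0.872

0.872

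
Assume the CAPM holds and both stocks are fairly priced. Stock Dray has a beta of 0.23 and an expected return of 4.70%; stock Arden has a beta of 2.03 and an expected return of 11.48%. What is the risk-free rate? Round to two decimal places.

Both satisfy E(R) = R_f + β·MRP, so the slope of the SML is
MRP = (11.48% − 4.70%) / (2.03 − 0.23) = 6.78% / 1.80 = 3.7667%
R_f = E(R_Dray) − β_Dray·MRP = 4.70% − 0.23 × 3.7667% = 3.8337%

3.83%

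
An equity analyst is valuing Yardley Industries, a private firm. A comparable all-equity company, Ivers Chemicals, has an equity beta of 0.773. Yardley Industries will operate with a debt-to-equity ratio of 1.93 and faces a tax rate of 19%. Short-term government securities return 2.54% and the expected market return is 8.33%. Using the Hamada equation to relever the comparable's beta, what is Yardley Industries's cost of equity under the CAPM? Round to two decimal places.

β_L = β_U × [1 + (1 − t)(D/E)] = 0.773 × [1 + (1 − 0.19) × 1.93]
    = 0.773 × [1 + 0.81 × 1.93] = 0.773 × 2.5633 = 1.9814
MRP = 8.33% − 2.54% = 5.79%
E(R) = R_f + β_L × MRP = 2.54% + 1.9814 × 5.79% = 14.01%

14.01%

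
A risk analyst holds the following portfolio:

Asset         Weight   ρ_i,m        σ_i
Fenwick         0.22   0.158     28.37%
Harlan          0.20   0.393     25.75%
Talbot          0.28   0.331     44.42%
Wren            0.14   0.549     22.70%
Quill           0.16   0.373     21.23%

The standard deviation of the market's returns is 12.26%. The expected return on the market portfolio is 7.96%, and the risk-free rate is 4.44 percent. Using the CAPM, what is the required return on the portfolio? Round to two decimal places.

7.35%

β_Fenwick = 0.158 × 28.37% / 12.26% = 0.3656
β_Harlan = 0.393 × 25.75% / 12.26% = 0.8254
β_Talbot = 0.331 × 44.42% / 12.26% = 1.1993
β_Wren = 0.549 × 22.70% / 12.26% = 1.0165
β_Quill = 0.373 × 21.23% / 12.26% = 0.6459
β_P = Σ w_i β_i = 0.22×0.3656 + 0.20×0.8254 + 0.28×1.1993 + 0.14×1.0165 + 0.16×0.6459 = 0.8270
MRP = 7.96% − 4.44% = 3.52%
E(R_P) = R_f + β_P × MRP = 4.44% + 0.8270 × 3.52% = 7.35%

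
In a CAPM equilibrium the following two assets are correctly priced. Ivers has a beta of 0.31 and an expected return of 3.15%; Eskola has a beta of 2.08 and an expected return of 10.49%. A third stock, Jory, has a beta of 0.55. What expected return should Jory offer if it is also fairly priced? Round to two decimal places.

MRP (SML slope) = (10.49% − 3.15%) / (2.08 − 0.31) = 7.34% / 1.77 = 4.1469%
R_f (intercept) = 3.15% − 0.31 × 4.1469% = 1.8645%
E(R_Jory) = R_f + β × MRP = 1.8645% + 0.55 × 4.1469% = 4.15%

4.15%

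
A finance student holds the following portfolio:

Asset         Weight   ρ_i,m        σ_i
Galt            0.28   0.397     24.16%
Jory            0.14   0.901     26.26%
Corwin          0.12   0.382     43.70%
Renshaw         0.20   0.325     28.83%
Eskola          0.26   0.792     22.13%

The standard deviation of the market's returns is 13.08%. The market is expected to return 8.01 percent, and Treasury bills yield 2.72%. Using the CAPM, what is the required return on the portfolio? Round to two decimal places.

8.56%

β_Galt = 0.397 × 24.16% / 13.08% = 0.7333
β_Jory = 0.901 × 26.26% / 13.08% = 1.8089
β_Corwin = 0.382 × 43.70% / 13.08% = 1.2763
β_Renshaw = 0.325 × 28.83% / 13.08% = 0.7163
β_Eskola = 0.792 × 22.13% / 13.08% = 1.3400
β_P = Σ w_i β_i = 0.28×0.7333 + 0.14×1.8089 + 0.12×1.2763 + 0.20×0.7163 + 0.26×1.3400 = 1.1034
MRP = 8.01% − 2.72% = 5.29%
E(R_P) = R_f + β_P × MRP = 2.72% + 1.1034 × 5.29% = 8.56%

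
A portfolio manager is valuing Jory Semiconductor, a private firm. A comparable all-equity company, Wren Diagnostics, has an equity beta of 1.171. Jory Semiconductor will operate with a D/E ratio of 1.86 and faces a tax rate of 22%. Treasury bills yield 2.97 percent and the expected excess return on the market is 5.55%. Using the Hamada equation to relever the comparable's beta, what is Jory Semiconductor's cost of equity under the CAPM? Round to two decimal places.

β_L = β_U × [1 + (1 − t)(D/E)] = 1.171 × [1 + (1 − 0.22) × 1.86]
    = 1.171 × [1 + 0.78 × 1.86] = 1.171 × 2.4508 = 2.8699
E(R) = R_f + β_L × MRP = 2.97% + 2.8699 × 5.55% = 18.90%

18.90%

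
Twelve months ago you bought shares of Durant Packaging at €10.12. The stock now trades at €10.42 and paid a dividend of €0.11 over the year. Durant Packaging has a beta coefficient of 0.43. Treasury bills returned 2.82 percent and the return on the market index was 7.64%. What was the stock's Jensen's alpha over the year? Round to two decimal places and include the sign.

-0.84%

Realised HPR = (P1 + D1 − P0) / P0 = (10.42 + 0.11 − 10.12) / 10.12 = 0.41 / 10.12 = 4.0514%
MRP = 7.64% − 2.82% = 4.82%
CAPM required = R_f + β·MRP = 2.82% + 0.43 × 4.82% = 4.8926%
α = realised − required = 4.0514% − 4.8926% = -0.84%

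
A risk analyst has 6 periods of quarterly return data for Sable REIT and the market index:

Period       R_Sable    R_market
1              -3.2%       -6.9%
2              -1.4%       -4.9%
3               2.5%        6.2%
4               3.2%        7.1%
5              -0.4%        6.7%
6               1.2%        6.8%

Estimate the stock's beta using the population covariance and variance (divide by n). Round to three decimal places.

Mean R_i = (-3.2 − 1.4 + 2.5 + 3.2 − 0.4 + 1.2) / 6 = 0.3167%
Mean R_m = (-6.9 − 4.9 + 6.2 + 7.1 + 6.7 + 6.8) / 6 = 2.5000%
Σ(R_i − R̄_i)(R_m − R̄_m) = 67.8900  ⇒  Cov = 67.8900 / 6 = 11.3150
Σ(R_m − R̄_m)² = 214.1000  ⇒  Var(R_m) = 214.1000 / 6 = 35.6833
β = Cov / Var(R_m) = 11.3150 / 35.6833 = 0.3171

0.317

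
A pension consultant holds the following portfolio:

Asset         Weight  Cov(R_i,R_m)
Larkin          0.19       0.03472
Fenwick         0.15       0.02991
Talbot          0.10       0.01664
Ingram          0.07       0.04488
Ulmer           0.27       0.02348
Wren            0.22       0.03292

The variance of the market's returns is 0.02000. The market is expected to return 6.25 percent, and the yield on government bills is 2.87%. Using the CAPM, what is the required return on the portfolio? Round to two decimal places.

7.85%

β_Larkin = 0.03472 / 0.02000 = 1.7360
β_Fenwick = 0.02991 / 0.02000 = 1.4955
β_Talbot = 0.01664 / 0.02000 = 0.8320
β_Ingram = 0.04488 / 0.02000 = 2.2440
β_Ulmer = 0.02348 / 0.02000 = 1.1740
β_Wren = 0.03292 / 0.02000 = 1.6460
β_P = Σ w_i β_i = 0.19×1.7360 + 0.15×1.4955 + 0.10×0.8320 + 0.07×2.2440 + 0.27×1.1740 + 0.22×1.6460 = 1.4735
MRP = 6.25% − 2.87% = 3.38%
E(R_P) = R_f + β_P × MRP = 2.87% + 1.4735 × 3.38% = 7.85%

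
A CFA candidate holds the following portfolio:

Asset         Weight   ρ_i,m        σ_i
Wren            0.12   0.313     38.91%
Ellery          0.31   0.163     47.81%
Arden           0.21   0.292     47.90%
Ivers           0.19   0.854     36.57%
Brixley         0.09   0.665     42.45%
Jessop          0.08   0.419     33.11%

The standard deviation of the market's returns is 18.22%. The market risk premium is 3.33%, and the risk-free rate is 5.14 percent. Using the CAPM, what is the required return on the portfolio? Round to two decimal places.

β_Wren = 0.313 × 38.91% / 18.22% = 0.6684
β_Ellery = 0.163 × 47.81% / 18.22% = 0.4277
β_Arden = 0.292 × 47.90% / 18.22% = 0.7677
β_Ivers = 0.854 × 36.57% / 18.22% = 1.7141
β_Brixley = 0.665 × 42.45% / 18.22% = 1.5494
β_Jessop = 0.419 × 33.11% / 18.22% = 0.7614
β_P = Σ w_i β_i = 0.12×0.6684 + 0.31×0.4277 + 0.21×0.7677 + 0.19×1.7141 + 0.09×1.5494 + 0.08×0.7614 = 0.9000
E(R_P) = R_f + β_P × MRP = 5.14% + 0.9000 × 3.33% = 8.14%

8.14%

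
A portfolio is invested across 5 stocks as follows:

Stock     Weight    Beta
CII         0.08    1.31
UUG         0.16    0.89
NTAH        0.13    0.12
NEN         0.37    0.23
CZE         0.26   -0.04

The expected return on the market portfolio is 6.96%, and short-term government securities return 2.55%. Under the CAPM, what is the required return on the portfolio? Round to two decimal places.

β_P = Σ w_i β_i = 0.08×1.31 + 0.16×0.89 + 0.13×0.12 + 0.37×0.23 + 0.26×-0.04 = 0.3375
MRP = 6.96% − 2.55% = 4.41%
E(R_P) = R_f + β_P × MRP = 2.55% + 0.3375 × 4.41% = 4.04%

4.04%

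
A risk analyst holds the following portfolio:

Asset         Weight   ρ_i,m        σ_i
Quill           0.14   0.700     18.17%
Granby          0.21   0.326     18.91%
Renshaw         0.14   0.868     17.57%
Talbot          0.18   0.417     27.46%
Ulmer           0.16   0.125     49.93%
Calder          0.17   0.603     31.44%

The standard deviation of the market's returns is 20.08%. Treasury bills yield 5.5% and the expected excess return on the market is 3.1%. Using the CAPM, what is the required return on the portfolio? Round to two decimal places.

β_Quill = 0.700 × 18.17% / 20.08% = 0.6334
β_Granby = 0.326 × 18.91% / 20.08% = 0.3070
β_Renshaw = 0.868 × 17.57% / 20.08% = 0.7595
β_Talbot = 0.417 × 27.46% / 20.08% = 0.5703
β_Ulmer = 0.125 × 49.93% / 20.08% = 0.3108
β_Calder = 0.603 × 31.44% / 20.08% = 0.9441
β_P = Σ w_i β_i = 0.14×0.6334 + 0.21×0.3070 + 0.14×0.7595 + 0.18×0.5703 + 0.16×0.3108 + 0.17×0.9441 = 0.5724
E(R_P) = R_f + β_P × MRP = 5.5% + 0.5724 × 3.1% = 7.27%

7.27%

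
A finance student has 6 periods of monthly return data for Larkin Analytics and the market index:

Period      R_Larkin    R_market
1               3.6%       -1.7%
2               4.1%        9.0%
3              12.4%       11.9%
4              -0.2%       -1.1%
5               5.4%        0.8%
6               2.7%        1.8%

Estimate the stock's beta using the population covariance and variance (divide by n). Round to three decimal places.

Mean R_i = (3.6 + 4.1 + 12.4 − 0.2 + 5.4 + 2.7) / 6 = 4.6667%
Mean R_m = (-1.7 + 9.0 + 11.9 − 1.1 + 0.8 + 1.8) / 6 = 3.4500%
Σ(R_i − R̄_i)(R_m − R̄_m) = 91.1400  ⇒  Cov = 91.1400 / 6 = 15.1900
Σ(R_m − R̄_m)² = 159.1750  ⇒  Var(R_m) = 159.1750 / 6 = 26.5292
β = Cov / Var(R_m) = 15.1900 / 26.5292 = 0.5726

0.573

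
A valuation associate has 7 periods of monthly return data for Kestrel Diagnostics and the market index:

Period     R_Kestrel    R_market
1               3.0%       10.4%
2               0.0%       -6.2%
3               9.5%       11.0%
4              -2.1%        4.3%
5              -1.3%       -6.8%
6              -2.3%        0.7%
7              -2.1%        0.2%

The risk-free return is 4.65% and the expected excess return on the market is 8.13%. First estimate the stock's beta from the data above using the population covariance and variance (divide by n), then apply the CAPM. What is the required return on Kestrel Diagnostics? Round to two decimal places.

Mean R_i = (3.0 + 0.0 + 9.5 − 2.1 − 1.3 − 2.3 − 2.1) / 7 = 0.6714%
Mean R_m = (10.4 − 6.2 + 11.0 + 4.3 − 6.8 + 0.7 + 0.2) / 7 = 1.9429%
Σ(R_i − R̄_i)(R_m − R̄_m) = 124.3486  ⇒  Cov = 124.3486 / 7 = 17.7641
Σ(R_m − R̄_m)² = 306.4371  ⇒  Var(R_m) = 306.4371 / 7 = 43.7767
β = Cov / Var(R_m) = 17.7641 / 43.7767 = 0.4058
E(R) = R_f + β × MRP = 4.65% + 0.4058 × 8.13% = 7.95%

7.95%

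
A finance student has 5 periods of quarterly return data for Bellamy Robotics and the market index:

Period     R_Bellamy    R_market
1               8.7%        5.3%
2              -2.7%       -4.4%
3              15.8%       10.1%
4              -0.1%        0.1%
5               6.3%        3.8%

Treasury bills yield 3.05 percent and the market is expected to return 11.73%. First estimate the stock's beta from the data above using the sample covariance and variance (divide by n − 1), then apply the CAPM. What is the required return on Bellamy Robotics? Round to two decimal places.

Mean R_i = (8.7 − 2.7 + 15.8 − 0.1 + 6.3) / 5 = 5.6000%
Mean R_m = (5.3 − 4.4 + 10.1 + 0.1 + 3.8) / 5 = 2.9800%
Σ(R_i − R̄_i)(R_m − R̄_m) = 158.0600  ⇒  Cov = 158.0600 / 4 = 39.5150
Σ(R_m − R̄_m)² = 119.5080  ⇒  Var(R_m) = 119.5080 / 4 = 29.8770
β = Cov / Var(R_m) = 39.5150 / 29.8770 = 1.3226
MRP = 11.73% − 3.05% = 8.68%
E(R) = R_f + β × MRP = 3.05% + 1.3226 × 8.68% = 14.53%

14.53%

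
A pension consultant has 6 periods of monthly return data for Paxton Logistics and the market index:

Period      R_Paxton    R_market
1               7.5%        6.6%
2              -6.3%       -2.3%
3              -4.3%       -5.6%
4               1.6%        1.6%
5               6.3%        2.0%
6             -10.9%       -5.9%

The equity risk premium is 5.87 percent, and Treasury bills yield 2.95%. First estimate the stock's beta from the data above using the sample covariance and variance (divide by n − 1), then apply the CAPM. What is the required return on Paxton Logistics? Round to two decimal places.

Mean R_i = (7.5 − 6.3 − 4.3 + 1.6 + 6.3 − 10.9) / 6 = -1.0167%
Mean R_m = (6.6 − 2.3 − 5.6 + 1.6 + 2.0 − 5.9) / 6 = -0.6000%
Σ(R_i − R̄_i)(R_m − R̄_m) = 163.8800  ⇒  Cov = 163.8800 / 5 = 32.7760
Σ(R_m − R̄_m)² = 119.4200  ⇒  Var(R_m) = 119.4200 / 5 = 23.8840
β = Cov / Var(R_m) = 32.7760 / 23.8840 = 1.3723
E(R) = R_f + β × MRP = 2.95% + 1.3723 × 5.87% = 11.01%

11.01%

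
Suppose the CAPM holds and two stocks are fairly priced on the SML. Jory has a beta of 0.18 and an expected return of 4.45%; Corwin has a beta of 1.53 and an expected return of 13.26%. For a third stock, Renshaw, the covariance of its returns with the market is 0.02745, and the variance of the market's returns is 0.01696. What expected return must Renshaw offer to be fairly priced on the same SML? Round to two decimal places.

13.84%

MRP = (13.26% − 4.45%) / (1.53 − 0.18) = 6.5259%
R_f = 4.45% − 0.18 × 6.5259% = 3.2753%
β_Renshaw = Cov / Var(R_m) = 0.02745 / 0.01696 = 1.6185
E(R_Renshaw) = R_f + β × MRP = 3.2753% + 1.6185 × 6.5259% = 13.84%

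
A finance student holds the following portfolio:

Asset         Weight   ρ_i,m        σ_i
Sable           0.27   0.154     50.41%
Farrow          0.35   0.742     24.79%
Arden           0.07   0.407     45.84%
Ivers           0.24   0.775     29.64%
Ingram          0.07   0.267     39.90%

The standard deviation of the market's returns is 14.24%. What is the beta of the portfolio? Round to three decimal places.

1.131

β_Sable = 0.154 × 50.41% / 14.24% = 0.5452
β_Farrow = 0.742 × 24.79% / 14.24% = 1.2917
β_Arden = 0.407 × 45.84% / 14.24% = 1.3102
β_Ivers = 0.775 × 29.64% / 14.24% = 1.6131
β_Ingram = 0.267 × 39.90% / 14.24% = 0.7481
β_P = Σ w_i β_i = 0.27×0.5452 + 0.35×1.2917 + 0.07×1.3102 + 0.24×1.6131 + 0.07×0.7481 = 1.1305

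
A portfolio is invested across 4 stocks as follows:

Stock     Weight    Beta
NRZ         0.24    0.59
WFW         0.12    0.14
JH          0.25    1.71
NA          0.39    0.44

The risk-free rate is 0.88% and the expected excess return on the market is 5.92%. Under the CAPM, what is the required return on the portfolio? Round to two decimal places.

5.36%

β_P = Σ w_i β_i = 0.24×0.59 + 0.12×0.14 + 0.25×1.71 + 0.39×0.44 = 0.7575
E(R_P) = R_f + β_P × MRP = 0.88% + 0.7575 × 5.92% = 5.36%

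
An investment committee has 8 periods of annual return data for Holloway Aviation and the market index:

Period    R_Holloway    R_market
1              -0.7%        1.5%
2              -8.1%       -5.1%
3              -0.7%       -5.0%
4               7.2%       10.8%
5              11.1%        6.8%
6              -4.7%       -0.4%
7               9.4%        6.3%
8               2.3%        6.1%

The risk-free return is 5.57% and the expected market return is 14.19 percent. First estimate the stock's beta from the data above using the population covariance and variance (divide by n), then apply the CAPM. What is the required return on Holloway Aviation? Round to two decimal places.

Mean R_i = (-0.7 − 8.1 − 0.7 + 7.2 + 11.1 − 4.7 + 9.4 + 2.3) / 8 = 1.9750%
Mean R_m = (1.5 − 5.1 − 5.0 + 10.8 + 6.8 − 0.4 + 6.3 + 6.1) / 8 = 2.6250%
Σ(R_i − R̄_i)(R_m − R̄_m) = 230.6550  ⇒  Cov = 230.6550 / 8 = 28.8319
Σ(R_m − R̄_m)² = 238.0750  ⇒  Var(R_m) = 238.0750 / 8 = 29.7594
β = Cov / Var(R_m) = 28.8319 / 29.7594 = 0.9688
MRP = 14.19% − 5.57% = 8.62%
E(R) = R_f + β × MRP = 5.57% + 0.9688 × 8.62% = 13.92%

13.92%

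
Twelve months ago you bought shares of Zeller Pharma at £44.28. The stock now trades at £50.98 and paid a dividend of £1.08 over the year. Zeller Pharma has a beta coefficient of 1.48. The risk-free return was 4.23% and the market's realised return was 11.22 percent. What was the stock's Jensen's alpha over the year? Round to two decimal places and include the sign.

Realised HPR = (P1 + D1 − P0) / P0 = (50.98 + 1.08 − 44.28) / 44.28 = 7.78 / 44.28 = 17.5700%
MRP = 11.22% − 4.23% = 6.99%
CAPM required = R_f + β·MRP = 4.23% + 1.48 × 6.99% = 14.5752%
α = realised − required = 17.5700% − 14.5752% = +2.99%

+2.99%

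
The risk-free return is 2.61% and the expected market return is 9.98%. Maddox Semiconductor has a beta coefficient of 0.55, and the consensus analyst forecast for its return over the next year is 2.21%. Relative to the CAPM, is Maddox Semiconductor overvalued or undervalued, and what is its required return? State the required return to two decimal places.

MRP = 9.98% − 2.61% = 7.37%
Required return = R_f + β·MRP = 2.61% + 0.55 × 7.37% = 6.66%
Forecast 2.21% < required 6.66% → the stock plots below the SML → overvalued.

Overvalued; required return 6.66%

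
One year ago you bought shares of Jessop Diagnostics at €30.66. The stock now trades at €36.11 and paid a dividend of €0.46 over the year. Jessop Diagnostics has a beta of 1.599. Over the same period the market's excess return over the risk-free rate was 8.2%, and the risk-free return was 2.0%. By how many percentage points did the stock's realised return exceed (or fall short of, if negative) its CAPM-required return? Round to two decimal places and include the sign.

+4.16%

Realised HPR = (P1 + D1 − P0) / P0 = (36.11 + 0.46 − 30.66) / 30.66 = 5.91 / 30.66 = 19.2759%
CAPM required = R_f + β·MRP = 2.0% + 1.599 × 8.2% = 15.1118%
α = realised − required = 19.2759% − 15.1118% = +4.16%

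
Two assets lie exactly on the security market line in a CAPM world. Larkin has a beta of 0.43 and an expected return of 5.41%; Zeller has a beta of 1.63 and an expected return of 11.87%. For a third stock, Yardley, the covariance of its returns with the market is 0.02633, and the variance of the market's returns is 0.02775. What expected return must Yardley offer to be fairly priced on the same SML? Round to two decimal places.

MRP = (11.87% − 5.41%) / (1.63 − 0.43) = 5.3833%
R_f = 5.41% − 0.43 × 5.3833% = 3.0952%
β_Yardley = Cov / Var(R_m) = 0.02633 / 0.02775 = 0.9488
E(R_Yardley) = R_f + β × MRP = 3.0952% + 0.9488 × 5.3833% = 8.20%

8.20%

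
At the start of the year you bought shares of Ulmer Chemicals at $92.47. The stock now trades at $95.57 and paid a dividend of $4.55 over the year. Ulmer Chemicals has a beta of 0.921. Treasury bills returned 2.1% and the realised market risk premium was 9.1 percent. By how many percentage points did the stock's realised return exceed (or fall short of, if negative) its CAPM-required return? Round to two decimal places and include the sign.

-2.21%

Realised HPR = (P1 + D1 − P0) / P0 = (95.57 + 4.55 − 92.47) / 92.47 = 7.65 / 92.47 = 8.2730%
CAPM required = R_f + β·MRP = 2.1% + 0.921 × 9.1% = 10.4811%
α = realised − required = 8.2730% − 10.4811% = -2.21%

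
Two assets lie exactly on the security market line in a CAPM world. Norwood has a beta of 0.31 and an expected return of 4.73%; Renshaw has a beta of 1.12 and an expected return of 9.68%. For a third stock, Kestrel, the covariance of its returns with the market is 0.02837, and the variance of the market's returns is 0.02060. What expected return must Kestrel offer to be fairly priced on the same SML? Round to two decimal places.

11.25%

MRP = (9.68% − 4.73%) / (1.12 − 0.31) = 6.1111%
R_f = 4.73% − 0.31 × 6.1111% = 2.8356%
β_Kestrel = Cov / Var(R_m) = 0.02837 / 0.02060 = 1.3772
E(R_Kestrel) = R_f + β × MRP = 2.8356% + 1.3772 × 6.1111% = 11.25%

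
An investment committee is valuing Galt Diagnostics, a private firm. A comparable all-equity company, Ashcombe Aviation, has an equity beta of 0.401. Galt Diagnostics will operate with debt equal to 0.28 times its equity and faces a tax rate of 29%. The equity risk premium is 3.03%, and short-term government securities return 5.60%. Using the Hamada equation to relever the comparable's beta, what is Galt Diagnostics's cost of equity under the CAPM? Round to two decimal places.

7.06%

β_L = β_U × [1 + (1 − t)(D/E)] = 0.401 × [1 + (1 − 0.29) × 0.28]
    = 0.401 × [1 + 0.71 × 0.28] = 0.401 × 1.1988 = 0.4807
E(R) = R_f + β_L × MRP = 5.60% + 0.4807 × 3.03% = 7.06%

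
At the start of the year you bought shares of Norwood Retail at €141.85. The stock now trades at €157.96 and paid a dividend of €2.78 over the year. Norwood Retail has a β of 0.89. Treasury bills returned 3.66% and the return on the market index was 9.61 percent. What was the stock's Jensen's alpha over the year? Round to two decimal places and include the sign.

+4.36%

Realised HPR = (P1 + D1 − P0) / P0 = (157.96 + 2.78 − 141.85) / 141.85 = 18.89 / 141.85 = 13.3169%
MRP = 9.61% − 3.66% = 5.95%
CAPM required = R_f + β·MRP = 3.66% + 0.89 × 5.95% = 8.9555%
α = realised − required = 13.3169% − 8.9555% = +4.36%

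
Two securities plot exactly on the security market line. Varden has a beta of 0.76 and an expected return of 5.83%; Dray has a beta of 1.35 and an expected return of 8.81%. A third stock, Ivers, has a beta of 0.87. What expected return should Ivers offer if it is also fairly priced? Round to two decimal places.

6.39%

MRP (SML slope) = (8.81% − 5.83%) / (1.35 − 0.76) = 2.98% / 0.59 = 5.0508%
R_f (intercept) = 5.83% − 0.76 × 5.0508% = 1.9914%
E(R_Ivers) = R_f + β × MRP = 1.9914% + 0.87 × 5.0508% = 6.39%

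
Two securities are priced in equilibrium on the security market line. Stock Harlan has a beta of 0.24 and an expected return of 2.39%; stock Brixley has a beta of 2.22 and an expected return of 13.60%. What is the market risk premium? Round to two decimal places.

Both satisfy E(R) = R_f + β·MRP, so the slope of the SML is
MRP = (13.60% − 2.39%) / (2.22 − 0.24) = 11.21% / 1.98 = 5.6616%

5.66%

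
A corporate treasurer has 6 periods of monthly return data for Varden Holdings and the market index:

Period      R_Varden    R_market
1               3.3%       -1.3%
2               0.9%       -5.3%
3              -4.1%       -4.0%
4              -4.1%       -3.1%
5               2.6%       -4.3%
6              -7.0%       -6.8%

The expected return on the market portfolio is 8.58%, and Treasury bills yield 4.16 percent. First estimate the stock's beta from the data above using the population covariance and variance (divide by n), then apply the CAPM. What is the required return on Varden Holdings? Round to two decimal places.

9.62%

Mean R_i = (3.3 + 0.9 − 4.1 − 4.1 + 2.6 − 7.0) / 6 = -1.4000%
Mean R_m = (-1.3 − 5.3 − 4.0 − 3.1 − 4.3 − 6.8) / 6 = -4.1333%
Σ(R_i − R̄_i)(R_m − R̄_m) = 21.7500  ⇒  Cov = 21.7500 / 6 = 3.6250
Σ(R_m − R̄_m)² = 17.6133  ⇒  Var(R_m) = 17.6133 / 6 = 2.9356
β = Cov / Var(R_m) = 3.6250 / 2.9356 = 1.2348
MRP = 8.58% − 4.16% = 4.42%
E(R) = R_f + β × MRP = 4.16% + 1.2348 × 4.42% = 9.62%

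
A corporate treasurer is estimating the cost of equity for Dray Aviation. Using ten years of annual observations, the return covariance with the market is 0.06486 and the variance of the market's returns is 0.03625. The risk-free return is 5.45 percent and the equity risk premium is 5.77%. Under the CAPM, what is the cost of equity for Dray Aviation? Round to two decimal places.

15.77%

β = Cov(R_i, R_m) / Var(R_m) = 0.06486 / 0.03625 = 1.7892
E(R) = R_f + β × MRP = 5.45% + 1.7892 × 5.77% = 15.77%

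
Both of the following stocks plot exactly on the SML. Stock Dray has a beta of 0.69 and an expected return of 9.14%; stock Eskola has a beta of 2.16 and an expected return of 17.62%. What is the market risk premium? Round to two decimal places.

Both satisfy E(R) = R_f + β·MRP, so the slope of the SML is
MRP = (17.62% − 9.14%) / (2.16 − 0.69) = 8.48% / 1.47 = 5.7687%

5.77%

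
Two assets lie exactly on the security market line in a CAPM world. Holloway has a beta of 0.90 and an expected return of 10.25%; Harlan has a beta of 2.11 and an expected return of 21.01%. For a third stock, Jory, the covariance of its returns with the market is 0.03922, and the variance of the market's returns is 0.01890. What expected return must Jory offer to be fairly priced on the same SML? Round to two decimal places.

20.70%

MRP = (21.01% − 10.25%) / (2.11 − 0.90) = 8.8926%
R_f = 10.25% − 0.90 × 8.8926% = 2.2467%
β_Jory = Cov / Var(R_m) = 0.03922 / 0.01890 = 2.0751
E(R_Jory) = R_f + β × MRP = 2.2467% + 2.0751 × 8.8926% = 20.70%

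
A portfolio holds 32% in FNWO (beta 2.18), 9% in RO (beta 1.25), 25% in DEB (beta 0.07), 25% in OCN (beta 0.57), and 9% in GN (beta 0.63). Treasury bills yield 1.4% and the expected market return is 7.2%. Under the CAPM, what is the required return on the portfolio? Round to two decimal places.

β_P = Σ w_i β_i = 0.32×2.18 + 0.09×1.25 + 0.25×0.07 + 0.25×0.57 + 0.09×0.63 = 1.0268
MRP = 7.2% − 1.4% = 5.80%
E(R_P) = R_f + β_P × MRP = 1.4% + 1.0268 × 5.8% = 7.36%

7.36%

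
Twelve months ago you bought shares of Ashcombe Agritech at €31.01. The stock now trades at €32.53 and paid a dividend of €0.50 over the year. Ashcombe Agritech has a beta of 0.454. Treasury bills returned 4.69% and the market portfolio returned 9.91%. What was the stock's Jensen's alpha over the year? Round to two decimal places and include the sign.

Realised HPR = (P1 + D1 − P0) / P0 = (32.53 + 0.50 − 31.01) / 31.01 = 2.02 / 31.01 = 6.5140%
MRP = 9.91% − 4.69% = 5.22%
CAPM required = R_f + β·MRP = 4.69% + 0.454 × 5.22% = 7.05988%
α = realised − required = 6.5140% − 7.05988% = -0.55%

-0.55%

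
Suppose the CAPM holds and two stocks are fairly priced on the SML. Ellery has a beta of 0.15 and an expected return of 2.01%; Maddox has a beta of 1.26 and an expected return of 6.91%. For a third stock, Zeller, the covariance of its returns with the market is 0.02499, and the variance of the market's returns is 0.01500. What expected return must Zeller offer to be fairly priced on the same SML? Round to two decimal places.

MRP = (6.91% − 2.01%) / (1.26 − 0.15) = 4.4144%
R_f = 2.01% − 0.15 × 4.4144% = 1.3478%
β_Zeller = Cov / Var(R_m) = 0.02499 / 0.01500 = 1.6660
E(R_Zeller) = R_f + β × MRP = 1.3478% + 1.6660 × 4.4144% = 8.70%

8.70%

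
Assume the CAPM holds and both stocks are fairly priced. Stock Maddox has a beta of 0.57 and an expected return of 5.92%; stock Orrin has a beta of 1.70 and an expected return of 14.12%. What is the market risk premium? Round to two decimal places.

Both satisfy E(R) = R_f + β·MRP, so the slope of the SML is
MRP = (14.12% − 5.92%) / (1.70 − 0.57) = 8.20% / 1.13 = 7.2566%

7.26%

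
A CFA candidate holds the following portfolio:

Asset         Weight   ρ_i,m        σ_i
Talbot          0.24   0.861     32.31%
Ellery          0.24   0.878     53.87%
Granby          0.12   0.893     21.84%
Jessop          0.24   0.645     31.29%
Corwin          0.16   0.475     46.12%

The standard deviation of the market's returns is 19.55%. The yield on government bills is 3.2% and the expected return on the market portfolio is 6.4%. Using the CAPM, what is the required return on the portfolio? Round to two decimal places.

7.90%

β_Talbot = 0.861 × 32.31% / 19.55% = 1.4230
β_Ellery = 0.878 × 53.87% / 19.55% = 2.4193
β_Granby = 0.893 × 21.84% / 19.55% = 0.9976
β_Jessop = 0.645 × 31.29% / 19.55% = 1.0323
β_Corwin = 0.475 × 46.12% / 19.55% = 1.1206
β_P = Σ w_i β_i = 0.24×1.4230 + 0.24×2.4193 + 0.12×0.9976 + 0.24×1.0323 + 0.16×1.1206 = 1.4689
MRP = 6.4% − 3.2% = 3.20%
E(R_P) = R_f + β_P × MRP = 3.2% + 1.4689 × 3.2% = 7.90%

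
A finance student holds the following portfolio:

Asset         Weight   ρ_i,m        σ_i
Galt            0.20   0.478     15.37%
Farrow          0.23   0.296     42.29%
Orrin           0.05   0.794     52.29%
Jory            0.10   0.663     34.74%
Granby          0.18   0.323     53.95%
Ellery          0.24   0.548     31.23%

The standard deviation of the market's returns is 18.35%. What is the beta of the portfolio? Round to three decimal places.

β_Galt = 0.478 × 15.37% / 18.35% = 0.4004
β_Farrow = 0.296 × 42.29% / 18.35% = 0.6822
β_Orrin = 0.794 × 52.29% / 18.35% = 2.2626
β_Jory = 0.663 × 34.74% / 18.35% = 1.2552
β_Granby = 0.323 × 53.95% / 18.35% = 0.9496
β_Ellery = 0.548 × 31.23% / 18.35% = 0.9326
β_P = Σ w_i β_i = 0.20×0.4004 + 0.23×0.6822 + 0.05×2.2626 + 0.10×1.2552 + 0.18×0.9496 + 0.24×0.9326 = 0.8704

0.870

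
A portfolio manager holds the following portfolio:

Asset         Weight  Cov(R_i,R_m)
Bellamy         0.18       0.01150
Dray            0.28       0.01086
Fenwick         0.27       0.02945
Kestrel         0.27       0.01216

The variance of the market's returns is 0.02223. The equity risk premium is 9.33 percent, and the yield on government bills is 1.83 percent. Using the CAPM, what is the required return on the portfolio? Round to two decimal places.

8.69%

β_Bellamy = 0.01150 / 0.02223 = 0.5173
β_Dray = 0.01086 / 0.02223 = 0.4885
β_Fenwick = 0.02945 / 0.02223 = 1.3248
β_Kestrel = 0.01216 / 0.02223 = 0.5470
β_P = Σ w_i β_i = 0.18×0.5173 + 0.28×0.4885 + 0.27×1.3248 + 0.27×0.5470 = 0.7353
E(R_P) = R_f + β_P × MRP = 1.83% + 0.7353 × 9.33% = 8.69%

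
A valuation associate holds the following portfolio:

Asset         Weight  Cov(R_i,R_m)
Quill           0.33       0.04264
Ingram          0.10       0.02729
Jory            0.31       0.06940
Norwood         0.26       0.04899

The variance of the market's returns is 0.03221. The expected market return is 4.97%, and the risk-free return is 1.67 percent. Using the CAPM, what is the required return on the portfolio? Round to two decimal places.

6.90%

β_Quill = 0.04264 / 0.03221 = 1.3238
β_Ingram = 0.02729 / 0.03221 = 0.8473
β_Jory = 0.06940 / 0.03221 = 2.1546
β_Norwood = 0.04899 / 0.03221 = 1.5210
β_P = Σ w_i β_i = 0.33×1.3238 + 0.10×0.8473 + 0.31×2.1546 + 0.26×1.5210 = 1.5850
MRP = 4.97% − 1.67% = 3.30%
E(R_P) = R_f + β_P × MRP = 1.67% + 1.5850 × 3.30% = 6.90%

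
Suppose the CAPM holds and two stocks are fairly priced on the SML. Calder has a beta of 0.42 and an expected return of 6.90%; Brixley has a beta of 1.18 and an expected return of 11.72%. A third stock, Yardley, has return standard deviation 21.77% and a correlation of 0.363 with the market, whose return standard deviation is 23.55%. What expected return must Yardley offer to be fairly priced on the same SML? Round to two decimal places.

6.36%

MRP = (11.72% − 6.90%) / (1.18 − 0.42) = 6.3421%
R_f = 6.90% − 0.42 × 6.3421% = 4.2363%
β_Yardley = ρ·σ_i/σ_m = 0.363 × 21.77 / 23.55 = 0.3356
E(R_Yardley) = R_f + β × MRP = 4.2363% + 0.3356 × 6.3421% = 6.36%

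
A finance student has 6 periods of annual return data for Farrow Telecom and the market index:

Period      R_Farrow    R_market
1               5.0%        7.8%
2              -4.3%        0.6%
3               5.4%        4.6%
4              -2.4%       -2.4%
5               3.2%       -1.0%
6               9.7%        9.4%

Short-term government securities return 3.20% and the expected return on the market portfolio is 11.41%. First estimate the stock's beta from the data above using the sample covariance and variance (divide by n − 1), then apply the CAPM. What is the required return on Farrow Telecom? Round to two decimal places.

10.37%

Mean R_i = (5.0 − 4.3 + 5.4 − 2.4 + 3.2 + 9.7) / 6 = 2.7667%
Mean R_m = (7.8 + 0.6 + 4.6 − 2.4 − 1.0 + 9.4) / 6 = 3.1667%
Σ(R_i − R̄_i)(R_m − R̄_m) = 102.4333  ⇒  Cov = 102.4333 / 5 = 20.4867
Σ(R_m − R̄_m)² = 117.3133  ⇒  Var(R_m) = 117.3133 / 5 = 23.4627
β = Cov / Var(R_m) = 20.4867 / 23.4627 = 0.8732
MRP = 11.41% − 3.20% = 8.21%
E(R) = R_f + β × MRP = 3.20% + 0.8732 × 8.21% = 10.37%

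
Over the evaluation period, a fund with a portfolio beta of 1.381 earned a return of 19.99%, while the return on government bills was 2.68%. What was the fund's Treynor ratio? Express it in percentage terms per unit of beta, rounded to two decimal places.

12.53%

Treynor = (R_P − R_f) / β_P = (19.99% − 2.68%) / 1.3810 = 17.31% / 1.3810 = 12.53%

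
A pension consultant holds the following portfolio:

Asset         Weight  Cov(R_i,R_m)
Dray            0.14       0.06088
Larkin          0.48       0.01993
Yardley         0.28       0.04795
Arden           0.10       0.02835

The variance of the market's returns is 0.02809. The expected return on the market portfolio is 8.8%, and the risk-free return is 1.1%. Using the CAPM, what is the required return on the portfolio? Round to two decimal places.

10.52%

β_Dray = 0.06088 / 0.02809 = 2.1673
β_Larkin = 0.01993 / 0.02809 = 0.7095
β_Yardley = 0.04795 / 0.02809 = 1.7070
β_Arden = 0.02835 / 0.02809 = 1.0093
β_P = Σ w_i β_i = 0.14×2.1673 + 0.48×0.7095 + 0.28×1.7070 + 0.10×1.0093 = 1.2229
MRP = 8.8% − 1.1% = 7.70%
E(R_P) = R_f + β_P × MRP = 1.1% + 1.2229 × 7.7% = 10.52%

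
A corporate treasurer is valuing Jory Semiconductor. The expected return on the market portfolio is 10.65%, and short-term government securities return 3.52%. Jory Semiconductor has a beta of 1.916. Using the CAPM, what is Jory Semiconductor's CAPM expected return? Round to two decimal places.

Market risk premium = E(R_m) − R_f = 10.65% − 3.52% = 7.13%
E(R) = R_f + β × MRP = 3.52% + 1.916 × 7.13% = 17.18%

17.18%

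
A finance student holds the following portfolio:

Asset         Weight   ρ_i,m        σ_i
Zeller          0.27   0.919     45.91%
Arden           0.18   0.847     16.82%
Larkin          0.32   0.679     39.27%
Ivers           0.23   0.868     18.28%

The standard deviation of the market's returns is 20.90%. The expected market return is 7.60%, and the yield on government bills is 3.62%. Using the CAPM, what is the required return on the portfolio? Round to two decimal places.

8.60%

β_Zeller = 0.919 × 45.91% / 20.90% = 2.0187
β_Arden = 0.847 × 16.82% / 20.90% = 0.6817
β_Larkin = 0.679 × 39.27% / 20.90% = 1.2758
β_Ivers = 0.868 × 18.28% / 20.90% = 0.7592
β_P = Σ w_i β_i = 0.27×2.0187 + 0.18×0.6817 + 0.32×1.2758 + 0.23×0.7592 = 1.2506
MRP = 7.60% − 3.62% = 3.98%
E(R_P) = R_f + β_P × MRP = 3.62% + 1.2506 × 3.98% = 8.60%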